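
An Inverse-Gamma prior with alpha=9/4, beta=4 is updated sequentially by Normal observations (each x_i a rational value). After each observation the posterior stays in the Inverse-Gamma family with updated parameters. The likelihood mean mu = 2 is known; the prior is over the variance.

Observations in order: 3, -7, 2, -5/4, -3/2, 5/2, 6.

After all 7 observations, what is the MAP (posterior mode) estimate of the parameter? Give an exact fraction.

obs 1: x=3 → posterior Inverse-Gamma(11/4, 9/2)
obs 2: x=-7 → posterior Inverse-Gamma(13/4, 45)
obs 3: x=2 → posterior Inverse-Gamma(15/4, 45)
obs 4: x=-5/4 → posterior Inverse-Gamma(17/4, 1609/32)
obs 5: x=-3/2 → posterior Inverse-Gamma(19/4, 1805/32)
obs 6: x=5/2 → posterior Inverse-Gamma(21/4, 1809/32)
obs 7: x=6 → posterior Inverse-Gamma(23/4, 2065/32)

2065/216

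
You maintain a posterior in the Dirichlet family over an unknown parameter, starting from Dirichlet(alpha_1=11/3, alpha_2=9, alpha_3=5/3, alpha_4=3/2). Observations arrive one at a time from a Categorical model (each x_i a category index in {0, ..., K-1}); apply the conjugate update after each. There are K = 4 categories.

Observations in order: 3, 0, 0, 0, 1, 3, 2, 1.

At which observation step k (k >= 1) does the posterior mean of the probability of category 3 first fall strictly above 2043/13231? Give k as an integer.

obs 1: x=3 → posterior Dirichlet(11/3, 9, 5/3, 5/2)
obs 2: x=0 → posterior Dirichlet(14/3, 9, 5/3, 5/2)
obs 3: x=0 → posterior Dirichlet(17/3, 9, 5/3, 5/2)
obs 4: x=0 → posterior Dirichlet(20/3, 9, 5/3, 5/2)
obs 5: x=1 → posterior Dirichlet(20/3, 10, 5/3, 5/2)
obs 6: x=3 → posterior Dirichlet(20/3, 10, 5/3, 7/2)
obs 7: x=2 → posterior Dirichlet(20/3, 10, 8/3, 7/2)
obs 8: x=1 → posterior Dirichlet(20/3, 11, 8/3, 7/2)

k = 6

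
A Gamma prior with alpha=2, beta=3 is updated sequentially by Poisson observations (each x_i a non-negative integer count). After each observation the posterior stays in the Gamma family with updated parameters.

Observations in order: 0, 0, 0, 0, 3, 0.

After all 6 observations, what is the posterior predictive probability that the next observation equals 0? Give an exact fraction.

59049/100000

obs 1: x=0 → posterior Gamma(2, 4)
obs 2: x=0 → posterior Gamma(2, 5)
obs 3: x=0 → posterior Gamma(2, 6)
obs 4: x=0 → posterior Gamma(2, 7)
obs 5: x=3 → posterior Gamma(5, 8)
obs 6: x=0 → posterior Gamma(5, 9)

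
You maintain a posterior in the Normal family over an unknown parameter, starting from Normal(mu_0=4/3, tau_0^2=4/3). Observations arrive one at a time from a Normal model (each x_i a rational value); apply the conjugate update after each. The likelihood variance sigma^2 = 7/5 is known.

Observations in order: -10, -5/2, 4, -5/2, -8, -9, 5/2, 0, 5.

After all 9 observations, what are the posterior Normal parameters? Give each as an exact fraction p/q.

mu_0=-382/201, tau_0^2=28/201

obs 1: x=-10 → posterior Normal(-172/41, 28/41)
obs 2: x=-5/2 → posterior Normal(-222/61, 28/61)
obs 3: x=4 → posterior Normal(-142/81, 28/81)
obs 4: x=-5/2 → posterior Normal(-192/101, 28/101)
obs 5: x=-8 → posterior Normal(-32/11, 28/121)
obs 6: x=-9 → posterior Normal(-532/141, 28/141)
obs 7: x=5/2 → posterior Normal(-482/161, 4/23)
obs 8: x=0 → posterior Normal(-482/181, 28/181)
obs 9: x=5 → posterior Normal(-382/201, 28/201)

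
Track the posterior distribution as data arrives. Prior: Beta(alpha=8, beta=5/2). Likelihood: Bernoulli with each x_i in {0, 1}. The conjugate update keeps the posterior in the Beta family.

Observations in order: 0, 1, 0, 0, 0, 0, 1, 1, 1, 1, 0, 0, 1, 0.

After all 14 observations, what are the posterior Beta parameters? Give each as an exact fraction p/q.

alpha=14, beta=21/2

obs 1: x=0 → posterior Beta(8, 7/2)
obs 2: x=1 → posterior Beta(9, 7/2)
obs 3: x=0 → posterior Beta(9, 9/2)
obs 4: x=0 → posterior Beta(9, 11/2)
obs 5: x=0 → posterior Beta(9, 13/2)
obs 6: x=0 → posterior Beta(9, 15/2)
obs 7: x=1 → posterior Beta(10, 15/2)
obs 8: x=1 → posterior Beta(11, 15/2)
obs 9: x=1 → posterior Beta(12, 15/2)
obs 10: x=1 → posterior Beta(13, 15/2)
obs 11: x=0 → posterior Beta(13, 17/2)
obs 12: x=0 → posterior Beta(13, 19/2)
obs 13: x=1 → posterior Beta(14, 19/2)
obs 14: x=0 → posterior Beta(14, 21/2)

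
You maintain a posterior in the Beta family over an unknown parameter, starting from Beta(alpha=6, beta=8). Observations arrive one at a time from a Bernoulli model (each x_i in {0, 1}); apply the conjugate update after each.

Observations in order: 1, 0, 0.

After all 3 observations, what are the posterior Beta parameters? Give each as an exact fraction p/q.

obs 1: x=1 → posterior Beta(7, 8)
obs 2: x=0 → posterior Beta(7, 9)
obs 3: x=0 → posterior Beta(7, 10)

alpha=7, beta=10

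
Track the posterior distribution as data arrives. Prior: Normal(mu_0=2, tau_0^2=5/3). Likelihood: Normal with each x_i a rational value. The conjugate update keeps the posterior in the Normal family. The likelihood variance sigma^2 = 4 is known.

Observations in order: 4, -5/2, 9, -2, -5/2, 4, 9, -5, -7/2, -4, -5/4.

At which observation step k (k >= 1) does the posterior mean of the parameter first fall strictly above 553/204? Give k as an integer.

k = 3

obs 1: x=4 → posterior Normal(44/17, 20/17)
obs 2: x=-5/2 → posterior Normal(63/44, 10/11)
obs 3: x=9 → posterior Normal(17/6, 20/27)
obs 4: x=-2 → posterior Normal(133/64, 5/8)
obs 5: x=-5/2 → posterior Normal(54/37, 20/37)
obs 6: x=4 → posterior Normal(37/21, 10/21)
obs 7: x=9 → posterior Normal(119/47, 20/47)
obs 8: x=-5 → posterior Normal(47/26, 5/13)
obs 9: x=-7/2 → posterior Normal(51/38, 20/57)
obs 10: x=-4 → posterior Normal(113/124, 10/31)
obs 11: x=-5/4 → posterior Normal(3/4, 20/67)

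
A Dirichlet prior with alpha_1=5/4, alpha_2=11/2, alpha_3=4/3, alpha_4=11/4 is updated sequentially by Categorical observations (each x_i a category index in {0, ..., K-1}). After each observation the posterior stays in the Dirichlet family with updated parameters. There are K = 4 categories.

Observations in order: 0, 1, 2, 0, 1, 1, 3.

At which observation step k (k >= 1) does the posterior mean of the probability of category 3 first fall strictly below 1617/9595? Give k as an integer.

k = 6

obs 1: x=0 → posterior Dirichlet(9/4, 11/2, 4/3, 11/4)
obs 2: x=1 → posterior Dirichlet(9/4, 13/2, 4/3, 11/4)
obs 3: x=2 → posterior Dirichlet(9/4, 13/2, 7/3, 11/4)
obs 4: x=0 → posterior Dirichlet(13/4, 13/2, 7/3, 11/4)
obs 5: x=1 → posterior Dirichlet(13/4, 15/2, 7/3, 11/4)
obs 6: x=1 → posterior Dirichlet(13/4, 17/2, 7/3, 11/4)
obs 7: x=3 → posterior Dirichlet(13/4, 17/2, 7/3, 15/4)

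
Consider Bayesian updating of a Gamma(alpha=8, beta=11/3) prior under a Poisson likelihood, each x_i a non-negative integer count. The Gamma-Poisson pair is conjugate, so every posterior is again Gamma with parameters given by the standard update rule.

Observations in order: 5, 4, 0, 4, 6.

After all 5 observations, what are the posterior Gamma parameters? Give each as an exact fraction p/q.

alpha=27, beta=26/3

obs 1: x=5 → posterior Gamma(13, 14/3)
obs 2: x=4 → posterior Gamma(17, 17/3)
obs 3: x=0 → posterior Gamma(17, 20/3)
obs 4: x=4 → posterior Gamma(21, 23/3)
obs 5: x=6 → posterior Gamma(27, 26/3)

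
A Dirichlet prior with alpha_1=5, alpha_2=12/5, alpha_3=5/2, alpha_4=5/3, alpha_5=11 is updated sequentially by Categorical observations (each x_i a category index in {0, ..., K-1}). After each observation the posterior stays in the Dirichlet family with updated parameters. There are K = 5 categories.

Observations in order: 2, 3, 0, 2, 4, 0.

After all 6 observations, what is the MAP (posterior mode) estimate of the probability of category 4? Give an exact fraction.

obs 1: x=2 → posterior Dirichlet(5, 12/5, 7/2, 5/3, 11)
obs 2: x=3 → posterior Dirichlet(5, 12/5, 7/2, 8/3, 11)
obs 3: x=0 → posterior Dirichlet(6, 12/5, 7/2, 8/3, 11)
obs 4: x=2 → posterior Dirichlet(6, 12/5, 9/2, 8/3, 11)
obs 5: x=4 → posterior Dirichlet(6, 12/5, 9/2, 8/3, 12)
obs 6: x=0 → posterior Dirichlet(7, 12/5, 9/2, 8/3, 12)

330/707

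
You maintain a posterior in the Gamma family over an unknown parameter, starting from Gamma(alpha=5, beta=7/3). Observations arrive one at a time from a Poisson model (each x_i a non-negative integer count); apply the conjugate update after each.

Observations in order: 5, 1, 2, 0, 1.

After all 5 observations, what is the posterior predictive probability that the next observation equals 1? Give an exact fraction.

261316493483968462848/931322574615478515625

obs 1: x=5 → posterior Gamma(10, 10/3)
obs 2: x=1 → posterior Gamma(11, 13/3)
obs 3: x=2 → posterior Gamma(13, 16/3)
obs 4: x=0 → posterior Gamma(13, 19/3)
obs 5: x=1 → posterior Gamma(14, 22/3)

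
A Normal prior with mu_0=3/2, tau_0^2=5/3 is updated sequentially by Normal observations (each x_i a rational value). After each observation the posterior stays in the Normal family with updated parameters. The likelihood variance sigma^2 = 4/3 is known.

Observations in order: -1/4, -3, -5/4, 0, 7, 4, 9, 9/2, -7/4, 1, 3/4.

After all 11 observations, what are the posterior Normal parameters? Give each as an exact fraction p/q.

mu_0=106/59, tau_0^2=20/177

obs 1: x=-1/4 → posterior Normal(19/36, 20/27)
obs 2: x=-3 → posterior Normal(-41/56, 10/21)
obs 3: x=-5/4 → posterior Normal(-33/38, 20/57)
obs 4: x=0 → posterior Normal(-11/16, 5/18)
obs 5: x=7 → posterior Normal(37/58, 20/87)
obs 6: x=4 → posterior Normal(77/68, 10/51)
obs 7: x=9 → posterior Normal(167/78, 20/117)
obs 8: x=9/2 → posterior Normal(53/22, 5/33)
obs 9: x=-7/4 → posterior Normal(389/196, 20/147)
obs 10: x=1 → posterior Normal(409/216, 10/81)
obs 11: x=3/4 → posterior Normal(106/59, 20/177)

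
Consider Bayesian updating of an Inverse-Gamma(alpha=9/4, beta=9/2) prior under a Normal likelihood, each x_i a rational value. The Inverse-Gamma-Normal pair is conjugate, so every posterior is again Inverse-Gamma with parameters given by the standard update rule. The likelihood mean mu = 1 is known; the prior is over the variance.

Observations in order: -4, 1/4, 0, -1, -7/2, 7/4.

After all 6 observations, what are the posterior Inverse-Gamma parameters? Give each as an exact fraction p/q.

obs 1: x=-4 → posterior Inverse-Gamma(11/4, 17)
obs 2: x=1/4 → posterior Inverse-Gamma(13/4, 553/32)
obs 3: x=0 → posterior Inverse-Gamma(15/4, 569/32)
obs 4: x=-1 → posterior Inverse-Gamma(17/4, 633/32)
obs 5: x=-7/2 → posterior Inverse-Gamma(19/4, 957/32)
obs 6: x=7/4 → posterior Inverse-Gamma(21/4, 483/16)

alpha=21/4, beta=483/16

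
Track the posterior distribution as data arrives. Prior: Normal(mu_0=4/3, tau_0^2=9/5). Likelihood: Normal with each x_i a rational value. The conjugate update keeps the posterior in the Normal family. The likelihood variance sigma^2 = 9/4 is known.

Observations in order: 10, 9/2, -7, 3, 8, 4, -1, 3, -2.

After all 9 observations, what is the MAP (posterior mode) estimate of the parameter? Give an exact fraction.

obs 1: x=10 → posterior Normal(140/27, 1)
obs 2: x=9/2 → posterior Normal(194/39, 9/13)
obs 3: x=-7 → posterior Normal(110/51, 9/17)
obs 4: x=3 → posterior Normal(146/63, 3/7)
obs 5: x=8 → posterior Normal(242/75, 9/25)
obs 6: x=4 → posterior Normal(10/3, 9/29)
obs 7: x=-1 → posterior Normal(278/99, 3/11)
obs 8: x=3 → posterior Normal(314/111, 9/37)
obs 9: x=-2 → posterior Normal(290/123, 9/41)

290/123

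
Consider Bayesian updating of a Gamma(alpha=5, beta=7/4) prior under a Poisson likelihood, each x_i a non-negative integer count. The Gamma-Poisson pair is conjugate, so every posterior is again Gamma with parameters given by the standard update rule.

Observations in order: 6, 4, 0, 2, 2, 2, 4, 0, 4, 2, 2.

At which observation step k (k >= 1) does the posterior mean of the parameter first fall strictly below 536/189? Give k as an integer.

k = 5

obs 1: x=6 → posterior Gamma(11, 11/4)
obs 2: x=4 → posterior Gamma(15, 15/4)
obs 3: x=0 → posterior Gamma(15, 19/4)
obs 4: x=2 → posterior Gamma(17, 23/4)
obs 5: x=2 → posterior Gamma(19, 27/4)
obs 6: x=2 → posterior Gamma(21, 31/4)
obs 7: x=4 → posterior Gamma(25, 35/4)
obs 8: x=0 → posterior Gamma(25, 39/4)
obs 9: x=4 → posterior Gamma(29, 43/4)
obs 10: x=2 → posterior Gamma(31, 47/4)
obs 11: x=2 → posterior Gamma(33, 51/4)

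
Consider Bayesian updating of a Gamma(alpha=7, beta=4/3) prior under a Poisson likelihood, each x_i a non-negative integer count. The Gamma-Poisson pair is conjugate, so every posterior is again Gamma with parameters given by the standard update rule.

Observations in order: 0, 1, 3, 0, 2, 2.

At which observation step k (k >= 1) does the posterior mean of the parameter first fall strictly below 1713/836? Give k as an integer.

k = 6

obs 1: x=0 → posterior Gamma(7, 7/3)
obs 2: x=1 → posterior Gamma(8, 10/3)
obs 3: x=3 → posterior Gamma(11, 13/3)
obs 4: x=0 → posterior Gamma(11, 16/3)
obs 5: x=2 → posterior Gamma(13, 19/3)
obs 6: x=2 → posterior Gamma(15, 22/3)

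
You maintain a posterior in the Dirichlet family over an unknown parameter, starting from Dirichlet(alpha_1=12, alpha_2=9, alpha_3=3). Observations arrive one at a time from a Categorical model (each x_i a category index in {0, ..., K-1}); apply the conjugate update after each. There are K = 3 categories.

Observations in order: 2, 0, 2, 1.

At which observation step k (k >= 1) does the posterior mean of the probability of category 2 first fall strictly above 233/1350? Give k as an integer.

k = 3

obs 1: x=2 → posterior Dirichlet(12, 9, 4)
obs 2: x=0 → posterior Dirichlet(13, 9, 4)
obs 3: x=2 → posterior Dirichlet(13, 9, 5)
obs 4: x=1 → posterior Dirichlet(13, 10, 5)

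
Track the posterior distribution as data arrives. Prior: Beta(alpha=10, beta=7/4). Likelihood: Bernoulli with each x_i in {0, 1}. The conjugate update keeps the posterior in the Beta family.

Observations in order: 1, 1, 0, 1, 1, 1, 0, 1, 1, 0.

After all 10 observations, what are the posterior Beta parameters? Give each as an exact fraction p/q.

obs 1: x=1 → posterior Beta(11, 7/4)
obs 2: x=1 → posterior Beta(12, 7/4)
obs 3: x=0 → posterior Beta(12, 11/4)
obs 4: x=1 → posterior Beta(13, 11/4)
obs 5: x=1 → posterior Beta(14, 11/4)
obs 6: x=1 → posterior Beta(15, 11/4)
obs 7: x=0 → posterior Beta(15, 15/4)
obs 8: x=1 → posterior Beta(16, 15/4)
obs 9: x=1 → posterior Beta(17, 15/4)
obs 10: x=0 → posterior Beta(17, 19/4)

alpha=17, beta=19/4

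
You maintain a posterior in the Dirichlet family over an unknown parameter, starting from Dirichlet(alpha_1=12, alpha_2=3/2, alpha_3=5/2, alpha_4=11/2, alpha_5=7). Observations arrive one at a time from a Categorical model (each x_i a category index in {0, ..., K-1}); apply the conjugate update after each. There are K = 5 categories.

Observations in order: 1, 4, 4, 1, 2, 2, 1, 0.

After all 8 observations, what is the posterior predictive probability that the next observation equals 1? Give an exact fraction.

9/73

obs 1: x=1 → posterior Dirichlet(12, 5/2, 5/2, 11/2, 7)
obs 2: x=4 → posterior Dirichlet(12, 5/2, 5/2, 11/2, 8)
obs 3: x=4 → posterior Dirichlet(12, 5/2, 5/2, 11/2, 9)
obs 4: x=1 → posterior Dirichlet(12, 7/2, 5/2, 11/2, 9)
obs 5: x=2 → posterior Dirichlet(12, 7/2, 7/2, 11/2, 9)
obs 6: x=2 → posterior Dirichlet(12, 7/2, 9/2, 11/2, 9)
obs 7: x=1 → posterior Dirichlet(12, 9/2, 9/2, 11/2, 9)
obs 8: x=0 → posterior Dirichlet(13, 9/2, 9/2, 11/2, 9)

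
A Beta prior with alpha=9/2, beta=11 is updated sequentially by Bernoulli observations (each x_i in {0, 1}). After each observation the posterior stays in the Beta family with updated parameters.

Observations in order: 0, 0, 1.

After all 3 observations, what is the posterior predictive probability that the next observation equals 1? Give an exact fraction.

obs 1: x=0 → posterior Beta(9/2, 12)
obs 2: x=0 → posterior Beta(9/2, 13)
obs 3: x=1 → posterior Beta(11/2, 13)

11/37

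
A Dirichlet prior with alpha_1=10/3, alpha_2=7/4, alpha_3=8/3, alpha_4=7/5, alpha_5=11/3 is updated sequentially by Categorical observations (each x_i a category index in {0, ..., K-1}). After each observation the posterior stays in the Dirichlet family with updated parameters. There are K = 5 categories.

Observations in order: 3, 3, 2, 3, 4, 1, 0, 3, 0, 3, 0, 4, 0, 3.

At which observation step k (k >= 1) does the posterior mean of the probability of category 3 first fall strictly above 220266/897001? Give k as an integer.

obs 1: x=3 → posterior Dirichlet(10/3, 7/4, 8/3, 12/5, 11/3)
obs 2: x=3 → posterior Dirichlet(10/3, 7/4, 8/3, 17/5, 11/3)
obs 3: x=2 → posterior Dirichlet(10/3, 7/4, 11/3, 17/5, 11/3)
obs 4: x=3 → posterior Dirichlet(10/3, 7/4, 11/3, 22/5, 11/3)
obs 5: x=4 → posterior Dirichlet(10/3, 7/4, 11/3, 22/5, 14/3)
obs 6: x=1 → posterior Dirichlet(10/3, 11/4, 11/3, 22/5, 14/3)
obs 7: x=0 → posterior Dirichlet(13/3, 11/4, 11/3, 22/5, 14/3)
obs 8: x=3 → posterior Dirichlet(13/3, 11/4, 11/3, 27/5, 14/3)
obs 9: x=0 → posterior Dirichlet(16/3, 11/4, 11/3, 27/5, 14/3)
obs 10: x=3 → posterior Dirichlet(16/3, 11/4, 11/3, 32/5, 14/3)
obs 11: x=0 → posterior Dirichlet(19/3, 11/4, 11/3, 32/5, 14/3)
obs 12: x=4 → posterior Dirichlet(19/3, 11/4, 11/3, 32/5, 17/3)
obs 13: x=0 → posterior Dirichlet(22/3, 11/4, 11/3, 32/5, 17/3)
obs 14: x=3 → posterior Dirichlet(22/3, 11/4, 11/3, 37/5, 17/3)

k = 4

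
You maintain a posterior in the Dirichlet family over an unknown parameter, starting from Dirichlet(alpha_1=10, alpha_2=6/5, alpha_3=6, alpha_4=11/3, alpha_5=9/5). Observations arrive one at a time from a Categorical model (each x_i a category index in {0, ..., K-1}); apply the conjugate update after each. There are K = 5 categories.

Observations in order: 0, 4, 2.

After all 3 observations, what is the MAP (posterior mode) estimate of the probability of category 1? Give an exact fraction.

obs 1: x=0 → posterior Dirichlet(11, 6/5, 6, 11/3, 9/5)
obs 2: x=4 → posterior Dirichlet(11, 6/5, 6, 11/3, 14/5)
obs 3: x=2 → posterior Dirichlet(11, 6/5, 7, 11/3, 14/5)

3/310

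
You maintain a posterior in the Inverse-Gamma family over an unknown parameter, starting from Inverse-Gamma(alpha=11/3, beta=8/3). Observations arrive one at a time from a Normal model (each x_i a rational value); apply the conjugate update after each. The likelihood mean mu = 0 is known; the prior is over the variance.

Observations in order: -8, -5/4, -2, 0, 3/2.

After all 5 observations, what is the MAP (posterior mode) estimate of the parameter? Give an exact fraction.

3703/688

obs 1: x=-8 → posterior Inverse-Gamma(25/6, 104/3)
obs 2: x=-5/4 → posterior Inverse-Gamma(14/3, 3403/96)
obs 3: x=-2 → posterior Inverse-Gamma(31/6, 3595/96)
obs 4: x=0 → posterior Inverse-Gamma(17/3, 3595/96)
obs 5: x=3/2 → posterior Inverse-Gamma(37/6, 3703/96)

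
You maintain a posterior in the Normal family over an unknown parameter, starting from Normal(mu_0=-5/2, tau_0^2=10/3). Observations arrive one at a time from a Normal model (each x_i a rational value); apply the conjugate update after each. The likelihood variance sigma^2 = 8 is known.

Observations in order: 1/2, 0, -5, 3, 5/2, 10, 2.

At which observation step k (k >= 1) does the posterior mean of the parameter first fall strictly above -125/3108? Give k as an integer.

obs 1: x=1/2 → posterior Normal(-55/34, 40/17)
obs 2: x=0 → posterior Normal(-5/4, 20/11)
obs 3: x=-5 → posterior Normal(-35/18, 40/27)
obs 4: x=3 → posterior Normal(-75/64, 5/4)
obs 5: x=5/2 → posterior Normal(-25/37, 40/37)
obs 6: x=10 → posterior Normal(25/42, 20/21)
obs 7: x=2 → posterior Normal(35/47, 40/47)

k = 6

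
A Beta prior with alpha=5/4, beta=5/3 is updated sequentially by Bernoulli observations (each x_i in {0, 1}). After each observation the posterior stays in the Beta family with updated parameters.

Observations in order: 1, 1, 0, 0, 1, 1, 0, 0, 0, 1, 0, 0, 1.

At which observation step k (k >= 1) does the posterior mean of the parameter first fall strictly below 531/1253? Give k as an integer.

obs 1: x=1 → posterior Beta(9/4, 5/3)
obs 2: x=1 → posterior Beta(13/4, 5/3)
obs 3: x=0 → posterior Beta(13/4, 8/3)
obs 4: x=0 → posterior Beta(13/4, 11/3)
obs 5: x=1 → posterior Beta(17/4, 11/3)
obs 6: x=1 → posterior Beta(21/4, 11/3)
obs 7: x=0 → posterior Beta(21/4, 14/3)
obs 8: x=0 → posterior Beta(21/4, 17/3)
obs 9: x=0 → posterior Beta(21/4, 20/3)
obs 10: x=1 → posterior Beta(25/4, 20/3)
obs 11: x=0 → posterior Beta(25/4, 23/3)
obs 12: x=0 → posterior Beta(25/4, 26/3)
obs 13: x=1 → posterior Beta(29/4, 26/3)

k = 12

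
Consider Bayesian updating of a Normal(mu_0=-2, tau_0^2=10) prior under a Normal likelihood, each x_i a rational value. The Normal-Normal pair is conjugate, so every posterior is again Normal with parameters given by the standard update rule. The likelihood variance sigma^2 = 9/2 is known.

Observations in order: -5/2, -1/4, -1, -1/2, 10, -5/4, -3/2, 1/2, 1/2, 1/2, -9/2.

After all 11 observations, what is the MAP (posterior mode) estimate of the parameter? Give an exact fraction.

obs 1: x=-5/2 → posterior Normal(-68/29, 90/29)
obs 2: x=-1/4 → posterior Normal(-73/49, 90/49)
obs 3: x=-1 → posterior Normal(-31/23, 30/23)
obs 4: x=-1/2 → posterior Normal(-103/89, 90/89)
obs 5: x=10 → posterior Normal(97/109, 90/109)
obs 6: x=-5/4 → posterior Normal(24/43, 30/43)
obs 7: x=-3/2 → posterior Normal(42/149, 90/149)
obs 8: x=1/2 → posterior Normal(4/13, 90/169)
obs 9: x=1/2 → posterior Normal(62/189, 10/21)
obs 10: x=1/2 → posterior Normal(72/209, 90/209)
obs 11: x=-9/2 → posterior Normal(-18/229, 90/229)

-18/229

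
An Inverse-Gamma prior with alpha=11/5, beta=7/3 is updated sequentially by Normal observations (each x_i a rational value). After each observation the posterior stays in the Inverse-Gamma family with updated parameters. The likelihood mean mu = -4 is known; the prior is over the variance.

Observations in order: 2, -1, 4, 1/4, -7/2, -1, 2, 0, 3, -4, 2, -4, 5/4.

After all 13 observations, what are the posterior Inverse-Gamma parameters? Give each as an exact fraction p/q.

alpha=87/10, beta=7333/48

obs 1: x=2 → posterior Inverse-Gamma(27/10, 61/3)
obs 2: x=-1 → posterior Inverse-Gamma(16/5, 149/6)
obs 3: x=4 → posterior Inverse-Gamma(37/10, 341/6)
obs 4: x=1/4 → posterior Inverse-Gamma(21/5, 6323/96)
obs 5: x=-7/2 → posterior Inverse-Gamma(47/10, 6335/96)
obs 6: x=-1 → posterior Inverse-Gamma(26/5, 6767/96)
obs 7: x=2 → posterior Inverse-Gamma(57/10, 8495/96)
obs 8: x=0 → posterior Inverse-Gamma(31/5, 9263/96)
obs 9: x=3 → posterior Inverse-Gamma(67/10, 11615/96)
obs 10: x=-4 → posterior Inverse-Gamma(36/5, 11615/96)
obs 11: x=2 → posterior Inverse-Gamma(77/10, 13343/96)
obs 12: x=-4 → posterior Inverse-Gamma(41/5, 13343/96)
obs 13: x=5/4 → posterior Inverse-Gamma(87/10, 7333/48)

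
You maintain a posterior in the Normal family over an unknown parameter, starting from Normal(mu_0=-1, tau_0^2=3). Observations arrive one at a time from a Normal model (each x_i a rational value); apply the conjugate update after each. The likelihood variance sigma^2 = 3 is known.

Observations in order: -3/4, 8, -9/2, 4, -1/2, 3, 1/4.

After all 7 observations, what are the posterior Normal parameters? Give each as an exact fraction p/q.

mu_0=17/16, tau_0^2=3/8

obs 1: x=-3/4 → posterior Normal(-7/8, 3/2)
obs 2: x=8 → posterior Normal(25/12, 1)
obs 3: x=-9/2 → posterior Normal(7/16, 3/4)
obs 4: x=4 → posterior Normal(23/20, 3/5)
obs 5: x=-1/2 → posterior Normal(7/8, 1/2)
obs 6: x=3 → posterior Normal(33/28, 3/7)
obs 7: x=1/4 → posterior Normal(17/16, 3/8)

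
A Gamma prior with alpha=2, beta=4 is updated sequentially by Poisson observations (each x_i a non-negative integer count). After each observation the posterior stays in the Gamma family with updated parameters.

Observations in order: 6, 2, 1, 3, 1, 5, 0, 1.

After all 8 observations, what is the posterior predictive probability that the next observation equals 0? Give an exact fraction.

46005119909369701466112/247064529073450392704413

obs 1: x=6 → posterior Gamma(8, 5)
obs 2: x=2 → posterior Gamma(10, 6)
obs 3: x=1 → posterior Gamma(11, 7)
obs 4: x=3 → posterior Gamma(14, 8)
obs 5: x=1 → posterior Gamma(15, 9)
obs 6: x=5 → posterior Gamma(20, 10)
obs 7: x=0 → posterior Gamma(20, 11)
obs 8: x=1 → posterior Gamma(21, 12)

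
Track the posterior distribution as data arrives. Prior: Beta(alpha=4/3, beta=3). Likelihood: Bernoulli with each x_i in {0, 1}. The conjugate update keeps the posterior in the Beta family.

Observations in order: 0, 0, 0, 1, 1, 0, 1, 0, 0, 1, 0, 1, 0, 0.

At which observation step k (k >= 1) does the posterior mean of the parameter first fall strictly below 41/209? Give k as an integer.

obs 1: x=0 → posterior Beta(4/3, 4)
obs 2: x=0 → posterior Beta(4/3, 5)
obs 3: x=0 → posterior Beta(4/3, 6)
obs 4: x=1 → posterior Beta(7/3, 6)
obs 5: x=1 → posterior Beta(10/3, 6)
obs 6: x=0 → posterior Beta(10/3, 7)
obs 7: x=1 → posterior Beta(13/3, 7)
obs 8: x=0 → posterior Beta(13/3, 8)
obs 9: x=0 → posterior Beta(13/3, 9)
obs 10: x=1 → posterior Beta(16/3, 9)
obs 11: x=0 → posterior Beta(16/3, 10)
obs 12: x=1 → posterior Beta(19/3, 10)
obs 13: x=0 → posterior Beta(19/3, 11)
obs 14: x=0 → posterior Beta(19/3, 12)

k = 3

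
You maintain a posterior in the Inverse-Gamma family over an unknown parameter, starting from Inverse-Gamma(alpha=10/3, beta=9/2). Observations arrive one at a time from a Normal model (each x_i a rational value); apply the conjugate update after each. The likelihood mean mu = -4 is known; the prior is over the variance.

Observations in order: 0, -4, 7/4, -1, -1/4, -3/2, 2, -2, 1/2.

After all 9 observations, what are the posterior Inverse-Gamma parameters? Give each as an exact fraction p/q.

obs 1: x=0 → posterior Inverse-Gamma(23/6, 25/2)
obs 2: x=-4 → posterior Inverse-Gamma(13/3, 25/2)
obs 3: x=7/4 → posterior Inverse-Gamma(29/6, 929/32)
obs 4: x=-1 → posterior Inverse-Gamma(16/3, 1073/32)
obs 5: x=-1/4 → posterior Inverse-Gamma(35/6, 649/16)
obs 6: x=-3/2 → posterior Inverse-Gamma(19/3, 699/16)
obs 7: x=2 → posterior Inverse-Gamma(41/6, 987/16)
obs 8: x=-2 → posterior Inverse-Gamma(22/3, 1019/16)
obs 9: x=1/2 → posterior Inverse-Gamma(47/6, 1181/16)

alpha=47/6, beta=1181/16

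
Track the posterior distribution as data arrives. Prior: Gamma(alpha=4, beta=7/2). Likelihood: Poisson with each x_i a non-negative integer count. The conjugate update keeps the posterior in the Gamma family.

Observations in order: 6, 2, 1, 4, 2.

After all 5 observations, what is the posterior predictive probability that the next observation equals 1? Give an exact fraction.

478144871370302649694306/1978419655660313589123979

obs 1: x=6 → posterior Gamma(10, 9/2)
obs 2: x=2 → posterior Gamma(12, 11/2)
obs 3: x=1 → posterior Gamma(13, 13/2)
obs 4: x=4 → posterior Gamma(17, 15/2)
obs 5: x=2 → posterior Gamma(19, 17/2)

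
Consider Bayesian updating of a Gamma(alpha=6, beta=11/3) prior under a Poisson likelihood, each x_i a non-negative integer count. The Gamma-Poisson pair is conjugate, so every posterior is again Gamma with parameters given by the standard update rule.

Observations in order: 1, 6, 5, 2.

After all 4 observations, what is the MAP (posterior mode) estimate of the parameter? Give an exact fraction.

57/23

obs 1: x=1 → posterior Gamma(7, 14/3)
obs 2: x=6 → posterior Gamma(13, 17/3)
obs 3: x=5 → posterior Gamma(18, 20/3)
obs 4: x=2 → posterior Gamma(20, 23/3)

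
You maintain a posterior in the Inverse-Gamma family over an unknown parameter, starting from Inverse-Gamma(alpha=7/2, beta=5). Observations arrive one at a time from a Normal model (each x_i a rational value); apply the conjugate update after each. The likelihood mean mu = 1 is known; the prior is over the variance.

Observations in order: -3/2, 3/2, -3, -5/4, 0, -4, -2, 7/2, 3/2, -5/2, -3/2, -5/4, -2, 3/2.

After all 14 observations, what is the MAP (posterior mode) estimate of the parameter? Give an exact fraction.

obs 1: x=-3/2 → posterior Inverse-Gamma(4, 65/8)
obs 2: x=3/2 → posterior Inverse-Gamma(9/2, 33/4)
obs 3: x=-3 → posterior Inverse-Gamma(5, 65/4)
obs 4: x=-5/4 → posterior Inverse-Gamma(11/2, 601/32)
obs 5: x=0 → posterior Inverse-Gamma(6, 617/32)
obs 6: x=-4 → posterior Inverse-Gamma(13/2, 1017/32)
obs 7: x=-2 → posterior Inverse-Gamma(7, 1161/32)
obs 8: x=7/2 → posterior Inverse-Gamma(15/2, 1261/32)
obs 9: x=3/2 → posterior Inverse-Gamma(8, 1265/32)
obs 10: x=-5/2 → posterior Inverse-Gamma(17/2, 1461/32)
obs 11: x=-3/2 → posterior Inverse-Gamma(9, 1561/32)
obs 12: x=-5/4 → posterior Inverse-Gamma(19/2, 821/16)
obs 13: x=-2 → posterior Inverse-Gamma(10, 893/16)
obs 14: x=3/2 → posterior Inverse-Gamma(21/2, 895/16)

895/184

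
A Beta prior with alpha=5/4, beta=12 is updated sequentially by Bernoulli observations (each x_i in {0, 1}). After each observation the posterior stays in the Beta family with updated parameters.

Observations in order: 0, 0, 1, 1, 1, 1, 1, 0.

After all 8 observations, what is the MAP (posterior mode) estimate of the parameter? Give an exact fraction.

3/11

obs 1: x=0 → posterior Beta(5/4, 13)
obs 2: x=0 → posterior Beta(5/4, 14)
obs 3: x=1 → posterior Beta(9/4, 14)
obs 4: x=1 → posterior Beta(13/4, 14)
obs 5: x=1 → posterior Beta(17/4, 14)
obs 6: x=1 → posterior Beta(21/4, 14)
obs 7: x=1 → posterior Beta(25/4, 14)
obs 8: x=0 → posterior Beta(25/4, 15)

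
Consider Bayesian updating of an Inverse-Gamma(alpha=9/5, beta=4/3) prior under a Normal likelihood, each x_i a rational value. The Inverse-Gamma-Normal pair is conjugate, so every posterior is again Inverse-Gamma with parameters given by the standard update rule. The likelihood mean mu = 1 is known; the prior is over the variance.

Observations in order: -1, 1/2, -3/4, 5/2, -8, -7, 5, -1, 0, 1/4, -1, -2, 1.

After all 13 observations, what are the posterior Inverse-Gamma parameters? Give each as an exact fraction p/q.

obs 1: x=-1 → posterior Inverse-Gamma(23/10, 10/3)
obs 2: x=1/2 → posterior Inverse-Gamma(14/5, 83/24)
obs 3: x=-3/4 → posterior Inverse-Gamma(33/10, 479/96)
obs 4: x=5/2 → posterior Inverse-Gamma(19/5, 587/96)
obs 5: x=-8 → posterior Inverse-Gamma(43/10, 4475/96)
obs 6: x=-7 → posterior Inverse-Gamma(24/5, 7547/96)
obs 7: x=5 → posterior Inverse-Gamma(53/10, 8315/96)
obs 8: x=-1 → posterior Inverse-Gamma(29/5, 8507/96)
obs 9: x=0 → posterior Inverse-Gamma(63/10, 8555/96)
obs 10: x=1/4 → posterior Inverse-Gamma(34/5, 4291/48)
obs 11: x=-1 → posterior Inverse-Gamma(73/10, 4387/48)
obs 12: x=-2 → posterior Inverse-Gamma(39/5, 4603/48)
obs 13: x=1 → posterior Inverse-Gamma(83/10, 4603/48)

alpha=83/10, beta=4603/48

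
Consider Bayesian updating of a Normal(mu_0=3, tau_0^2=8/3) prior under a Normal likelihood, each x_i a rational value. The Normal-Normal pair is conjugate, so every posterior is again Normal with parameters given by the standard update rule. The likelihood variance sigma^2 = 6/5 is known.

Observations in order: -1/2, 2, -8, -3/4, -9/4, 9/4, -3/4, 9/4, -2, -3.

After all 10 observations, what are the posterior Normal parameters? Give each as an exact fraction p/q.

obs 1: x=-1/2 → posterior Normal(17/29, 24/29)
obs 2: x=2 → posterior Normal(57/49, 24/49)
obs 3: x=-8 → posterior Normal(-103/69, 8/23)
obs 4: x=-3/4 → posterior Normal(-118/89, 24/89)
obs 5: x=-9/4 → posterior Normal(-163/109, 24/109)
obs 6: x=9/4 → posterior Normal(-118/129, 8/43)
obs 7: x=-3/4 → posterior Normal(-133/149, 24/149)
obs 8: x=9/4 → posterior Normal(-88/169, 24/169)
obs 9: x=-2 → posterior Normal(-128/189, 8/63)
obs 10: x=-3 → posterior Normal(-188/209, 24/209)

mu_0=-188/209, tau_0^2=24/209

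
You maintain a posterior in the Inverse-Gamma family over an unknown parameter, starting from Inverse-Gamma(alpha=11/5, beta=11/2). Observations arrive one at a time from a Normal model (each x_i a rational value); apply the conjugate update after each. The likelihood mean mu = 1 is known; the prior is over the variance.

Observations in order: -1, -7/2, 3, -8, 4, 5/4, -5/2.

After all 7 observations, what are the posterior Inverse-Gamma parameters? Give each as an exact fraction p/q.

alpha=57/10, beta=2265/32

obs 1: x=-1 → posterior Inverse-Gamma(27/10, 15/2)
obs 2: x=-7/2 → posterior Inverse-Gamma(16/5, 141/8)
obs 3: x=3 → posterior Inverse-Gamma(37/10, 157/8)
obs 4: x=-8 → posterior Inverse-Gamma(21/5, 481/8)
obs 5: x=4 → posterior Inverse-Gamma(47/10, 517/8)
obs 6: x=5/4 → posterior Inverse-Gamma(26/5, 2069/32)
obs 7: x=-5/2 → posterior Inverse-Gamma(57/10, 2265/32)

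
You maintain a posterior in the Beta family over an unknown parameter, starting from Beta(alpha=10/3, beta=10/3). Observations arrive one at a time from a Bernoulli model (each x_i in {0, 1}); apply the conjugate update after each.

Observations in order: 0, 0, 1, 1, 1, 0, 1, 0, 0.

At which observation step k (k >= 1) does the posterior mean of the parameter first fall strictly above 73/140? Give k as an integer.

k = 5

obs 1: x=0 → posterior Beta(10/3, 13/3)
obs 2: x=0 → posterior Beta(10/3, 16/3)
obs 3: x=1 → posterior Beta(13/3, 16/3)
obs 4: x=1 → posterior Beta(16/3, 16/3)
obs 5: x=1 → posterior Beta(19/3, 16/3)
obs 6: x=0 → posterior Beta(19/3, 19/3)
obs 7: x=1 → posterior Beta(22/3, 19/3)
obs 8: x=0 → posterior Beta(22/3, 22/3)
obs 9: x=0 → posterior Beta(22/3, 25/3)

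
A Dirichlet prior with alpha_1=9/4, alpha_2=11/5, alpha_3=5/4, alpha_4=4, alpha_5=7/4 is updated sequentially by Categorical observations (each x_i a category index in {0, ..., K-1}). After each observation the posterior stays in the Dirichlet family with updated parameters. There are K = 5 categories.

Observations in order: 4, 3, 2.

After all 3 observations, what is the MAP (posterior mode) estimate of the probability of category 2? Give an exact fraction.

25/189

obs 1: x=4 → posterior Dirichlet(9/4, 11/5, 5/4, 4, 11/4)
obs 2: x=3 → posterior Dirichlet(9/4, 11/5, 5/4, 5, 11/4)
obs 3: x=2 → posterior Dirichlet(9/4, 11/5, 9/4, 5, 11/4)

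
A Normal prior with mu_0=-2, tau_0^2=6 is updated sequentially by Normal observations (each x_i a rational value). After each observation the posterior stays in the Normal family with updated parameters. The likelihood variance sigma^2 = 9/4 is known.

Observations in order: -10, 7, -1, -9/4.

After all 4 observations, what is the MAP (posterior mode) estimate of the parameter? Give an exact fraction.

-8/5

obs 1: x=-10 → posterior Normal(-86/11, 18/11)
obs 2: x=7 → posterior Normal(-30/19, 18/19)
obs 3: x=-1 → posterior Normal(-38/27, 2/3)
obs 4: x=-9/4 → posterior Normal(-8/5, 18/35)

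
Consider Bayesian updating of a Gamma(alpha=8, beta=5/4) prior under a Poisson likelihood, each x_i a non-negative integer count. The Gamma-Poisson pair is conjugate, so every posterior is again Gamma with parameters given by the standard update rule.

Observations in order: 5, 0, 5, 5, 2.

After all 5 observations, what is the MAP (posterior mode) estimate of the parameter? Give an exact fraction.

96/25

obs 1: x=5 → posterior Gamma(13, 9/4)
obs 2: x=0 → posterior Gamma(13, 13/4)
obs 3: x=5 → posterior Gamma(18, 17/4)
obs 4: x=5 → posterior Gamma(23, 21/4)
obs 5: x=2 → posterior Gamma(25, 25/4)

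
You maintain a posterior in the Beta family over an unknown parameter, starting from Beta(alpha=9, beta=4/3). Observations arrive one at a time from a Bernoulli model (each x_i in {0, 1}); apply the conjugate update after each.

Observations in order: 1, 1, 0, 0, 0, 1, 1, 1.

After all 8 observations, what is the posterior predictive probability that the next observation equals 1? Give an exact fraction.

42/55

obs 1: x=1 → posterior Beta(10, 4/3)
obs 2: x=1 → posterior Beta(11, 4/3)
obs 3: x=0 → posterior Beta(11, 7/3)
obs 4: x=0 → posterior Beta(11, 10/3)
obs 5: x=0 → posterior Beta(11, 13/3)
obs 6: x=1 → posterior Beta(12, 13/3)
obs 7: x=1 → posterior Beta(13, 13/3)
obs 8: x=1 → posterior Beta(14, 13/3)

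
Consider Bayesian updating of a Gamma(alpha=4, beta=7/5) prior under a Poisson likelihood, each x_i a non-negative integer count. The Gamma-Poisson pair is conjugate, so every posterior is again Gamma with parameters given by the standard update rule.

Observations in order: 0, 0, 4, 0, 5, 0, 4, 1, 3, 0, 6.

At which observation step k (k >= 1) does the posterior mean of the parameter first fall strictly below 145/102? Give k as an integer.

obs 1: x=0 → posterior Gamma(4, 12/5)
obs 2: x=0 → posterior Gamma(4, 17/5)
obs 3: x=4 → posterior Gamma(8, 22/5)
obs 4: x=0 → posterior Gamma(8, 27/5)
obs 5: x=5 → posterior Gamma(13, 32/5)
obs 6: x=0 → posterior Gamma(13, 37/5)
obs 7: x=4 → posterior Gamma(17, 42/5)
obs 8: x=1 → posterior Gamma(18, 47/5)
obs 9: x=3 → posterior Gamma(21, 52/5)
obs 10: x=0 → posterior Gamma(21, 57/5)
obs 11: x=6 → posterior Gamma(27, 62/5)

k = 2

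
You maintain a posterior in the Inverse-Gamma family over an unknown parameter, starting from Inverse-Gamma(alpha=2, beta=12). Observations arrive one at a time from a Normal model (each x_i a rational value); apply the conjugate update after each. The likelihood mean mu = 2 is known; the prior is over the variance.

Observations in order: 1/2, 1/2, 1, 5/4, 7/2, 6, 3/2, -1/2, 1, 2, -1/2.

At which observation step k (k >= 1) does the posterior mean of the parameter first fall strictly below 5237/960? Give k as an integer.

obs 1: x=1/2 → posterior Inverse-Gamma(5/2, 105/8)
obs 2: x=1/2 → posterior Inverse-Gamma(3, 57/4)
obs 3: x=1 → posterior Inverse-Gamma(7/2, 59/4)
obs 4: x=5/4 → posterior Inverse-Gamma(4, 481/32)
obs 5: x=7/2 → posterior Inverse-Gamma(9/2, 517/32)
obs 6: x=6 → posterior Inverse-Gamma(5, 773/32)
obs 7: x=3/2 → posterior Inverse-Gamma(11/2, 777/32)
obs 8: x=-1/2 → posterior Inverse-Gamma(6, 877/32)
obs 9: x=1 → posterior Inverse-Gamma(13/2, 893/32)
obs 10: x=2 → posterior Inverse-Gamma(7, 893/32)
obs 11: x=-1/2 → posterior Inverse-Gamma(15/2, 993/32)

k = 4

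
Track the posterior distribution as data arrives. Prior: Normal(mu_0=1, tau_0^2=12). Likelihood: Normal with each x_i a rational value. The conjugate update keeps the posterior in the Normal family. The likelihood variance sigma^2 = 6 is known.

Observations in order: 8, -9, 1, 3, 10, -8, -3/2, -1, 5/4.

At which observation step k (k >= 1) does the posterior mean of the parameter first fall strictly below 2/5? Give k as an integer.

k = 2

obs 1: x=8 → posterior Normal(17/3, 4)
obs 2: x=-9 → posterior Normal(-1/5, 12/5)
obs 3: x=1 → posterior Normal(1/7, 12/7)
obs 4: x=3 → posterior Normal(7/9, 4/3)
obs 5: x=10 → posterior Normal(27/11, 12/11)
obs 6: x=-8 → posterior Normal(11/13, 12/13)
obs 7: x=-3/2 → posterior Normal(8/15, 4/5)
obs 8: x=-1 → posterior Normal(6/17, 12/17)
obs 9: x=5/4 → posterior Normal(17/38, 12/19)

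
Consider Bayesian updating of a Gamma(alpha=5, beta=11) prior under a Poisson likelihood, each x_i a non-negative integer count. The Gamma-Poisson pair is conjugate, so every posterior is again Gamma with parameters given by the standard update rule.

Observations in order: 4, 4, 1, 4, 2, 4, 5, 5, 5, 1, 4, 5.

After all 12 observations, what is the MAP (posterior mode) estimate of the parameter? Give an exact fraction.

48/23

obs 1: x=4 → posterior Gamma(9, 12)
obs 2: x=4 → posterior Gamma(13, 13)
obs 3: x=1 → posterior Gamma(14, 14)
obs 4: x=4 → posterior Gamma(18, 15)
obs 5: x=2 → posterior Gamma(20, 16)
obs 6: x=4 → posterior Gamma(24, 17)
obs 7: x=5 → posterior Gamma(29, 18)
obs 8: x=5 → posterior Gamma(34, 19)
obs 9: x=5 → posterior Gamma(39, 20)
obs 10: x=1 → posterior Gamma(40, 21)
obs 11: x=4 → posterior Gamma(44, 22)
obs 12: x=5 → posterior Gamma(49, 23)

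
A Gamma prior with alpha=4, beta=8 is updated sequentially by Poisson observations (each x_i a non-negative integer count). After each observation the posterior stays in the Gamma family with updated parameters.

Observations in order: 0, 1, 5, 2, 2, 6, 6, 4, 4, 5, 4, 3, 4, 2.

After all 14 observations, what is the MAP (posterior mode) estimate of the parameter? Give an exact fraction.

obs 1: x=0 → posterior Gamma(4, 9)
obs 2: x=1 → posterior Gamma(5, 10)
obs 3: x=5 → posterior Gamma(10, 11)
obs 4: x=2 → posterior Gamma(12, 12)
obs 5: x=2 → posterior Gamma(14, 13)
obs 6: x=6 → posterior Gamma(20, 14)
obs 7: x=6 → posterior Gamma(26, 15)
obs 8: x=4 → posterior Gamma(30, 16)
obs 9: x=4 → posterior Gamma(34, 17)
obs 10: x=5 → posterior Gamma(39, 18)
obs 11: x=4 → posterior Gamma(43, 19)
obs 12: x=3 → posterior Gamma(46, 20)
obs 13: x=4 → posterior Gamma(50, 21)
obs 14: x=2 → posterior Gamma(52, 22)

51/22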